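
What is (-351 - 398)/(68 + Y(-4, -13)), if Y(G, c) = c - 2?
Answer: -749/53 ≈ -14.132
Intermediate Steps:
Y(G, c) = -2 + c
(-351 - 398)/(68 + Y(-4, -13)) = (-351 - 398)/(68 + (-2 - 13)) = -749/(68 - 15) = -749/53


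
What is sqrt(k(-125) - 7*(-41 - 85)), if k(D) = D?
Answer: sqrt(757) ≈ 27.514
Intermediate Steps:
sqrt(k(-125) - 7*(-41 - 85)) = sqrt(-125 - 7*(-41 - 85)) = sqrt(-125 - 7*(-126)) = sqrt(-125 + 882) = sqrt(757)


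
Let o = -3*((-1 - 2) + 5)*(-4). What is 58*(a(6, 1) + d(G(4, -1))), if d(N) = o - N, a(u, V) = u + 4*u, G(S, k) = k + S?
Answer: 2958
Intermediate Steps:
G(S, k) = S + k
a(u, V) = 5*u
o = 24 (o = -3*(-3 + 5)*(-4) = -3*2*(-4) = -6*(-4) = 24)
d(N) = 24 - N
58*(a(6, 1) + d(G(4, -1))) = 58*(5*6 + (24 - (4 - 1))) = 58*(30 + (24 - 1*3)) = 58*(30 + (24 - 3)) = 58*(30 + 21) = 58*51 = 2958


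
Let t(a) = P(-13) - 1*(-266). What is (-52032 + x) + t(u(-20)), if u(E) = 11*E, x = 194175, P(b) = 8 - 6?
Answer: 142411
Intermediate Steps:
P(b) = 2
t(a) = 268 (t(a) = 2 - 1*(-266) = 2 + 266 = 268)
(-52032 + x) + t(u(-20)) = (-52032 + 194175) + 268 = 142143 + 268 = 142411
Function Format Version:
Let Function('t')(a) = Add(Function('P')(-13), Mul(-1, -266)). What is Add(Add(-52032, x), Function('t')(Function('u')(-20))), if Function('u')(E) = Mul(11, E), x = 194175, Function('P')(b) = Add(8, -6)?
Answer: 142411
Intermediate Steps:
Function('P')(b) = 2
Function('t')(a) = 268 (Function('t')(a) = Add(2, Mul(-1, -266)) = Add(2, 266) = 268)
Add(Add(-52032, x), Function('t')(Function('u')(-20))) = Add(Add(-52032, 194175), 268) = Add(142143, 268) = 142411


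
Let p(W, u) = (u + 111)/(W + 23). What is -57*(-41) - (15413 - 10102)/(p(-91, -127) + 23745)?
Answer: 943284166/403669 ≈ 2336.8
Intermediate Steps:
p(W, u) = (111 + u)/(23 + W)
-57*(-41) - (15413 - 10102)/(p(-91, -127) + 23745) = -57*(-41) - (15413 - 10102)/((111 - 127)/(23 - 91) + 23745) = 2337 - 5311/(-16/(-68) + 23745) = 2337 - 5311/(-1/68*(-16) + 23745) = 2337 - 5311/(4/17 + 23745) = 2337 - 5311/403669/17 = 2337 - 5311*17/403669 = 2337 - 1*90287/403669 = 2337 - 90287/403669 = 943284166/403669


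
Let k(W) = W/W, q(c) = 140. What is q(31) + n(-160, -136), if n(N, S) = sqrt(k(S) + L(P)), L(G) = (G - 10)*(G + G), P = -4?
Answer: 140 + sqrt(113) ≈ 150.63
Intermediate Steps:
L(G) = 2*G*(-10 + G) (L(G) = (-10 + G)*(2*G) = 2*G*(-10 + G))
k(W) = 1
n(N, S) = sqrt(113) (n(N, S) = sqrt(1 + 2*(-4)*(-10 - 4)) = sqrt(1 + 2*(-4)*(-14)) = sqrt(1 + 112) = sqrt(113))
q(31) + n(-160, -136) = 140 + sqrt(113)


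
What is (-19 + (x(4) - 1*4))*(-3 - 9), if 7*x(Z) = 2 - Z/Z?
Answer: 1920/7 ≈ 274.29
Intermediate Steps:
x(Z) = ⅐ (x(Z) = (2 - Z/Z)/7 = (2 - 1*1)/7 = (2 - 1)/7 = (⅐)*1 = ⅐)
(-19 + (x(4) - 1*4))*(-3 - 9) = (-19 + (⅐ - 1*4))*(-3 - 9) = (-19 + (⅐ - 4))*(-12) = (-19 - 27/7)*(-12) = -160/7*(-12) = 1920/7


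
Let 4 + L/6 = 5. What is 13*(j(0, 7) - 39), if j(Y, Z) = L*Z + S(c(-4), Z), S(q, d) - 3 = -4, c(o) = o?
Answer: 26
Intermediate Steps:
L = 6 (L = -24 + 6*5 = -24 + 30 = 6)
S(q, d) = -1 (S(q, d) = 3 - 4 = -1)
j(Y, Z) = -1 + 6*Z (j(Y, Z) = 6*Z - 1 = -1 + 6*Z)
13*(j(0, 7) - 39) = 13*((-1 + 6*7) - 39) = 13*((-1 + 42) - 39) = 13*(41 - 39) = 13*2 = 26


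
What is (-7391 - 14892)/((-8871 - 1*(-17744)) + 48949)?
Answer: -22283/57822 ≈ -0.38537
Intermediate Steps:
(-7391 - 14892)/((-8871 - 1*(-17744)) + 48949) = -22283/((-8871 + 17744) + 48949) = -22283/(8873 + 48949) = -22283/57822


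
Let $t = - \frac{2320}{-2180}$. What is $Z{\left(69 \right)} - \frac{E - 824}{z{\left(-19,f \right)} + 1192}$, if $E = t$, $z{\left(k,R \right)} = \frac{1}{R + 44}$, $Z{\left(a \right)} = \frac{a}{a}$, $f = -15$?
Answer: $\frac{92309}{54609} \approx 1.6904$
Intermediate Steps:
$Z{\left(a \right)} = 1$
$t = \frac{116}{109}$ ($t = \left(-2320\right) \left(- \frac{1}{2180}\right) = \frac{116}{109} \approx 1.0642$)
$z{\left(k,R \right)} = \frac{1}{44 + R}$
$E = \frac{116}{109} \approx 1.0642$
$Z{\left(69 \right)} - \frac{E - 824}{z{\left(-19,f \right)} + 1192} = 1 - \frac{\frac{116}{109} - 824}{\frac{1}{44 - 15} + 1192} = 1 - - \frac{89700}{109 \left(\frac{1}{29} + 1192\right)} = 1 - - \frac{89700}{109 \cdot \frac{34569}{29}} = 1 - \left(- \frac{89700}{109}\right) \frac{29}{34569} = 1 - - \frac{37700}{54609} = 1 + \frac{37700}{54609} = \frac{92309}{54609}$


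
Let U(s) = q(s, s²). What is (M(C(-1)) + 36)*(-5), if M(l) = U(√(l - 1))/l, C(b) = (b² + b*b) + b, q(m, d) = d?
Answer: -180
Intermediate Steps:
U(s) = s²
C(b) = b + 2*b² (C(b) = (b² + b²) + b = 2*b² + b = b + 2*b²)
M(l) = (-1 + l)/l (M(l) = (√(l - 1))²/l = (√(-1 + l))²/l = (-1 + l)/l)
(M(C(-1)) + 36)*(-5) = ((-1 - (1 + 2*(-1)))/((-(1 + 2*(-1)))) + 36)*(-5) = ((-1 - (1 - 2))/((-(1 - 2))) + 36)*(-5) = ((-1 - 1*(-1))/((-1*(-1))) + 36)*(-5) = ((-1 + 1)/1 + 36)*(-5) = (1*0 + 36)*(-5) = (0 + 36)*(-5) = 36*(-5) = -180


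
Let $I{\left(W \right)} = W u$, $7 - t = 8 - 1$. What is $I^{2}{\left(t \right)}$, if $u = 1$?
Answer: $0$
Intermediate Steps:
$t = 0$ ($t = 7 - \left(8 - 1\right) = 7 - 7 = 0$)
$I{\left(W \right)} = W$ ($I{\left(W \right)} = W 1 = W$)
$I^{2}{\left(t \right)} = 0^{2} = 0$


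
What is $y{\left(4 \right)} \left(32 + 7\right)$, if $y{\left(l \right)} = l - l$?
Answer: $0$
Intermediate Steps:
$y{\left(l \right)} = 0$
$y{\left(4 \right)} \left(32 + 7\right) = 0 \left(32 + 7\right) = 0 \cdot 39 = 0$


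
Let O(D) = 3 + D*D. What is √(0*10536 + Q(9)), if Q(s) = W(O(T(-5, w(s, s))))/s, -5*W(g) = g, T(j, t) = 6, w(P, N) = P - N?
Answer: I*√195/15 ≈ 0.93095*I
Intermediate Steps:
O(D) = 3 + D²
W(g) = -g/5
Q(s) = -39/(5*s) (Q(s) = (-(3 + 6²)/5)/s = (-(3 + 36)/5)/s = (-⅕*39)/s = -39/(5*s))
√(0*10536 + Q(9)) = √(0*10536 - 39/5/9) = √(0 - 39/5*⅑) = √(0 - 13/15) = √(-13/15) = I*√195/15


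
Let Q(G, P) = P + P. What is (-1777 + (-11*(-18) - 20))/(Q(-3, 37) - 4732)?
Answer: 1599/4658 ≈ 0.34328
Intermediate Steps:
Q(G, P) = 2*P
(-1777 + (-11*(-18) - 20))/(Q(-3, 37) - 4732) = (-1777 + (-11*(-18) - 20))/(2*37 - 4732) = (-1777 + (198 - 20))/(74 - 4732) = (-1777 + 178)/(-4658) = -1599*(-1/4658) = 1599/4658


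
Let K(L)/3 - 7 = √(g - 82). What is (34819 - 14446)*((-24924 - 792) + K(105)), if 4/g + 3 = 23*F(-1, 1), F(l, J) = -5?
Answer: -523484235 + 1344618*I*√590/59 ≈ -5.2348e+8 + 5.5357e+5*I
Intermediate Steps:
g = -2/59 (g = 4/(-3 + 23*(-5)) = 4/(-3 - 115) = 4/(-118) = 4*(-1/118) = -2/59 ≈ -0.033898)
K(L) = 21 + 66*I*√590/59 (K(L) = 21 + 3*√(-2/59 - 82) = 21 + 3*√(-4840/59) = 21 + 3*(22*I*√590/59) = 21 + 66*I*√590/59)
(34819 - 14446)*((-24924 - 792) + K(105)) = (34819 - 14446)*((-24924 - 792) + (21 + 66*I*√590/59)) = 20373*(-25716 + (21 + 66*I*√590/59)) = 20373*(-25695 + 66*I*√590/59) = -523484235 + 1344618*I*√590/59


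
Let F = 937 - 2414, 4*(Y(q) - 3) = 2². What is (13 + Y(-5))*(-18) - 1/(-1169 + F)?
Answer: -809675/2646 ≈ -306.00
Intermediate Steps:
Y(q) = 4 (Y(q) = 3 + (¼)*2² = 3 + (¼)*4 = 3 + 1 = 4)
F = -1477
(13 + Y(-5))*(-18) - 1/(-1169 + F) = (13 + 4)*(-18) - 1/(-1169 - 1477) = 17*(-18) - 1/(-2646) = -306 - 1*(-1/2646) = -306 + 1/2646 = -809675/2646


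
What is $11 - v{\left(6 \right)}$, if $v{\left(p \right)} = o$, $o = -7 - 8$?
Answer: $26$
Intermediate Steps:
$o = -15$
$v{\left(p \right)} = -15$
$11 - v{\left(6 \right)} = 11 - -15 = 11 + 15 = 26$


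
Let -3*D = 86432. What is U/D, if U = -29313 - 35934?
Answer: 195741/86432 ≈ 2.2647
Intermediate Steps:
U = -65247
D = -86432/3 (D = -⅓*86432 = -86432/3 ≈ -28811.)
U/D = -65247/(-86432/3) = -65247*(-3/86432) = 195741/86432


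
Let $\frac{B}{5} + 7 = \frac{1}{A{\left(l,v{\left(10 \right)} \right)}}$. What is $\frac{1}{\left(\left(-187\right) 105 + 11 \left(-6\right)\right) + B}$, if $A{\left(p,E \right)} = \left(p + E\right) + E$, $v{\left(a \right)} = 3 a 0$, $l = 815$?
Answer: $- \frac{163}{3216967} \approx -5.0669 \cdot 10^{-5}$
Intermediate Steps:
$v{\left(a \right)} = 0$
$A{\left(p,E \right)} = p + 2 E$ ($A{\left(p,E \right)} = \left(E + p\right) + E = p + 2 E$)
$B = - \frac{5704}{163}$ ($B = -35 + \frac{5}{815 + 2 \cdot 0} = -35 + \frac{5}{815 + 0} = -35 + \frac{5}{815} = -35 + 5 \cdot \frac{1}{815} = -35 + \frac{1}{163} = - \frac{5704}{163} \approx -34.994$)
$\frac{1}{\left(\left(-187\right) 105 + 11 \left(-6\right)\right) + B} = \frac{1}{\left(\left(-187\right) 105 + 11 \left(-6\right)\right) - \frac{5704}{163}} = \frac{1}{\left(-19635 - 66\right) - \frac{5704}{163}} = \frac{1}{-19701 - \frac{5704}{163}} = \frac{1}{- \frac{3216967}{163}} = - \frac{163}{3216967}$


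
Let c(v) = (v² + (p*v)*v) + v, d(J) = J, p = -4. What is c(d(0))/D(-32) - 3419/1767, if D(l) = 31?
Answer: -3419/1767 ≈ -1.9349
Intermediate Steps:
c(v) = v - 3*v² (c(v) = (v² + (-4*v)*v) + v = (v² - 4*v²) + v = -3*v² + v = v - 3*v²)
c(d(0))/D(-32) - 3419/1767 = (0*(1 - 3*0))/31 - 3419/1767 = (0*(1 + 0))*(1/31) - 3419*1/1767 = (0*1)*(1/31) - 3419/1767 = 0*(1/31) - 3419/1767 = 0 - 3419/1767 = -3419/1767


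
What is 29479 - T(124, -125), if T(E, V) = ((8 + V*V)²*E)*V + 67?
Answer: 3788055708912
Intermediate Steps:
T(E, V) = 67 + E*V*(8 + V²)² (T(E, V) = ((8 + V²)²*E)*V + 67 = (E*(8 + V²)²)*V + 67 = E*V*(8 + V²)² + 67 = 67 + E*V*(8 + V²)²)
29479 - T(124, -125) = 29479 - (67 + 124*(-125)*(8 + (-125)²)²) = 29479 - (67 + 124*(-125)*(8 + 15625)²) = 29479 - (67 + 124*(-125)*15633²) = 29479 - (67 + 124*(-125)*244390689) = 29479 - (67 - 3788055679500) = 29479 - 1*(-3788055679433) = 29479 + 3788055679433 = 3788055708912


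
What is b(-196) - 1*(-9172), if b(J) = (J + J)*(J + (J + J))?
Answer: 239668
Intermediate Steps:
b(J) = 6*J² (b(J) = (2*J)*(J + 2*J) = (2*J)*(3*J) = 6*J²)
b(-196) - 1*(-9172) = 6*(-196)² - 1*(-9172) = 6*38416 + 9172 = 230496 + 9172 = 239668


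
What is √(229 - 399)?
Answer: I*√170 ≈ 13.038*I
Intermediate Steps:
√(229 - 399) = √(-170) = I*√170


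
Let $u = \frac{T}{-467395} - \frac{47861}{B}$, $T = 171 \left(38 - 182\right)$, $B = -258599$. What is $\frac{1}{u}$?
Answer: $\frac{10987989055}{2612521261} \approx 4.2059$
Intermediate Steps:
$T = -24624$ ($T = 171 \left(-144\right) = -24624$)
$u = \frac{2612521261}{10987989055}$ ($u = - \frac{24624}{-467395} - \frac{47861}{-258599} = \left(-24624\right) \left(- \frac{1}{467395}\right) - - \frac{4351}{23509} = \frac{24624}{467395} + \frac{4351}{23509} = \frac{2612521261}{10987989055} \approx 0.23776$)
$\frac{1}{u} = \frac{1}{\frac{2612521261}{10987989055}} = \frac{10987989055}{2612521261}$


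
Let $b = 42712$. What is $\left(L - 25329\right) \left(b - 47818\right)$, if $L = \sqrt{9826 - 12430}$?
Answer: $129329874 - 10212 i \sqrt{651} \approx 1.2933 \cdot 10^{8} - 2.6056 \cdot 10^{5} i$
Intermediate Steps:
$L = 2 i \sqrt{651}$ ($L = \sqrt{-2604} = 2 i \sqrt{651} \approx 51.029 i$)
$\left(L - 25329\right) \left(b - 47818\right) = \left(2 i \sqrt{651} - 25329\right) \left(42712 - 47818\right) = \left(2 i \sqrt{651} - 25329\right) \left(-5106\right) = \left(-25329 + 2 i \sqrt{651}\right) \left(-5106\right) = 129329874 - 10212 i \sqrt{651}$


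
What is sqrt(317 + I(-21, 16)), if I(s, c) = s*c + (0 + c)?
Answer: I*sqrt(3) ≈ 1.732*I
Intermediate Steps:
I(s, c) = c + c*s (I(s, c) = c*s + c = c + c*s)
sqrt(317 + I(-21, 16)) = sqrt(317 + 16*(1 - 21)) = sqrt(317 + 16*(-20)) = sqrt(317 - 320) = sqrt(-3) = I*sqrt(3)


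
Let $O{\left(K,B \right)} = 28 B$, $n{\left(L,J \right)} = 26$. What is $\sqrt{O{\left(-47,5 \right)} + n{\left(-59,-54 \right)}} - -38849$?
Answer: $38849 + \sqrt{166} \approx 38862.0$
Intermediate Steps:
$\sqrt{O{\left(-47,5 \right)} + n{\left(-59,-54 \right)}} - -38849 = \sqrt{28 \cdot 5 + 26} - -38849 = \sqrt{140 + 26} + 38849 = \sqrt{166} + 38849 = 38849 + \sqrt{166}$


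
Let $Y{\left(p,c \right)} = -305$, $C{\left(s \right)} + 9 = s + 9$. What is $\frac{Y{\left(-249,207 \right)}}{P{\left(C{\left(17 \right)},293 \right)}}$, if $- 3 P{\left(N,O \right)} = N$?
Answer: $\frac{915}{17} \approx 53.824$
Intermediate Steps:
$C{\left(s \right)} = s$ ($C{\left(s \right)} = -9 + \left(s + 9\right) = -9 + \left(9 + s\right) = s$)
$P{\left(N,O \right)} = - \frac{N}{3}$
$\frac{Y{\left(-249,207 \right)}}{P{\left(C{\left(17 \right)},293 \right)}} = - \frac{305}{\left(- \frac{1}{3}\right) 17} = - \frac{305}{- \frac{17}{3}} = \left(-305\right) \left(- \frac{3}{17}\right) = \frac{915}{17}$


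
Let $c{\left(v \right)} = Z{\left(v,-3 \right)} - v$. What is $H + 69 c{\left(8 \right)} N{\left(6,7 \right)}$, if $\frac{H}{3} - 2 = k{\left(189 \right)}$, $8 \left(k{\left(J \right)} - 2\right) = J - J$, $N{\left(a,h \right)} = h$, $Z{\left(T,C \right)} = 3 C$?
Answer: $-8199$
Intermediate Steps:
$c{\left(v \right)} = -9 - v$ ($c{\left(v \right)} = 3 \left(-3\right) - v = -9 - v$)
$k{\left(J \right)} = 2$ ($k{\left(J \right)} = 2 + \frac{J - J}{8} = 2 + \frac{1}{8} \cdot 0 = 2 + 0 = 2$)
$H = 12$ ($H = 6 + 3 \cdot 2 = 6 + 6 = 12$)
$H + 69 c{\left(8 \right)} N{\left(6,7 \right)} = 12 + 69 \left(-9 - 8\right) 7 = 12 + 69 \left(-17\right) 7 = 12 - 8211 = -8199$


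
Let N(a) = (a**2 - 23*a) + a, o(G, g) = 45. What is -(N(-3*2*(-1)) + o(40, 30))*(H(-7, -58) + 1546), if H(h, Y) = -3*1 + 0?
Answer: 78693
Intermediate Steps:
H(h, Y) = -3 (H(h, Y) = -3 + 0 = -3)
N(a) = a**2 - 22*a
-(N(-3*2*(-1)) + o(40, 30))*(H(-7, -58) + 1546) = -((-3*2*(-1))*(-22 - 3*2*(-1)) + 45)*(-3 + 1546) = -((-6*(-1))*(-22 - 6*(-1)) + 45)*1543 = -(6*(-22 + 6) + 45)*1543 = -(6*(-16) + 45)*1543 = -(-96 + 45)*1543 = -(-51)*1543 = -1*(-78693) = 78693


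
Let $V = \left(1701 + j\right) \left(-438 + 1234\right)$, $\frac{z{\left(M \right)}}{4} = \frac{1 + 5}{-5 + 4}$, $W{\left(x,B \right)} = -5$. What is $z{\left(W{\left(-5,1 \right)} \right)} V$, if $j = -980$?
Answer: $-13773984$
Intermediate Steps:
$z{\left(M \right)} = -24$ ($z{\left(M \right)} = 4 \frac{1 + 5}{-5 + 4} = 4 \frac{6}{-1} = 4 \cdot 6 \left(-1\right) = 4 \left(-6\right) = -24$)
$V = 573916$ ($V = \left(1701 - 980\right) \left(-438 + 1234\right) = 721 \cdot 796 = 573916$)
$z{\left(W{\left(-5,1 \right)} \right)} V = \left(-24\right) 573916 = -13773984$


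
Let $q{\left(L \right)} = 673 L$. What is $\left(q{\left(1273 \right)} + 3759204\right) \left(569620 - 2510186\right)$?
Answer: $-8957522638078$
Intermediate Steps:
$\left(q{\left(1273 \right)} + 3759204\right) \left(569620 - 2510186\right) = \left(673 \cdot 1273 + 3759204\right) \left(569620 - 2510186\right) = \left(856729 + 3759204\right) \left(-1940566\right) = 4615933 \left(-1940566\right) = -8957522638078$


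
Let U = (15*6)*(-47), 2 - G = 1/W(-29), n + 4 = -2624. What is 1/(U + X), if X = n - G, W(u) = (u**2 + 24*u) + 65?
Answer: -210/1440599 ≈ -0.00014577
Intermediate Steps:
W(u) = 65 + u**2 + 24*u
n = -2628 (n = -4 - 2624 = -2628)
G = 419/210 (G = 2 - 1/(65 + (-29)**2 + 24*(-29)) = 2 - 1/(65 + 841 - 696) = 2 - 1/210 = 419/210 ≈ 1.9952)
X = -552299/210 (X = -2628 - 1*419/210 = -2628 - 419/210 = -552299/210 ≈ -2630.0)
U = -4230 (U = 90*(-47) = -4230)
1/(U + X) = 1/(-4230 - 552299/210) = 1/(-1440599/210) = -210/1440599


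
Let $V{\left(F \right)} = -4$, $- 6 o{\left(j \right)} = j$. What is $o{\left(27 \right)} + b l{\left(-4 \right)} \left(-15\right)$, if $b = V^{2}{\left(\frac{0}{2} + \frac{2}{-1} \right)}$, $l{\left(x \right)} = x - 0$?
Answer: $\frac{1911}{2} \approx 955.5$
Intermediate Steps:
$o{\left(j \right)} = - \frac{j}{6}$
$l{\left(x \right)} = x$ ($l{\left(x \right)} = x + 0 = x$)
$b = 16$ ($b = \left(-4\right)^{2} = 16$)
$o{\left(27 \right)} + b l{\left(-4 \right)} \left(-15\right) = \left(- \frac{1}{6}\right) 27 + 16 \left(-4\right) \left(-15\right) = - \frac{9}{2} - -960 = - \frac{9}{2} + 960 = \frac{1911}{2}$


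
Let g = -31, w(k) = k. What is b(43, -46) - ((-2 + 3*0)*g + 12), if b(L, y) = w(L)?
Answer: -31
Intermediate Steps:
b(L, y) = L
b(43, -46) - ((-2 + 3*0)*g + 12) = 43 - ((-2 + 3*0)*(-31) + 12) = 43 - ((-2 + 0)*(-31) + 12) = 43 - (-2*(-31) + 12) = 43 - (62 + 12) = 43 - 1*74 = 43 - 74 = -31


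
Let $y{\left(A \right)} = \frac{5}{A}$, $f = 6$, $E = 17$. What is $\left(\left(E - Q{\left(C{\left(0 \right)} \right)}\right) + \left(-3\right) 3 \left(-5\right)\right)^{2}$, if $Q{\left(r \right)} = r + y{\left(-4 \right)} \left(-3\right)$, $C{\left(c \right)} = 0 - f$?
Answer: $\frac{66049}{16} \approx 4128.1$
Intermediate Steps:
$C{\left(c \right)} = -6$ ($C{\left(c \right)} = 0 - 6 = -6$)
$Q{\left(r \right)} = \frac{15}{4} + r$ ($Q{\left(r \right)} = r + \frac{5}{-4} \left(-3\right) = r + 5 \left(- \frac{1}{4}\right) \left(-3\right) = r - - \frac{15}{4} = r + \frac{15}{4} = \frac{15}{4} + r$)
$\left(\left(E - Q{\left(C{\left(0 \right)} \right)}\right) + \left(-3\right) 3 \left(-5\right)\right)^{2} = \left(\left(17 - \left(\frac{15}{4} - 6\right)\right) + \left(-3\right) 3 \left(-5\right)\right)^{2} = \left(\left(17 - - \frac{9}{4}\right) - -45\right)^{2} = \left(\left(17 + \frac{9}{4}\right) + 45\right)^{2} = \left(\frac{77}{4} + 45\right)^{2} = \left(\frac{257}{4}\right)^{2} = \frac{66049}{16}$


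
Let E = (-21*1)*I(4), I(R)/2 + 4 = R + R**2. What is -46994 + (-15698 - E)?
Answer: -62020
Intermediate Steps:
I(R) = -8 + 2*R + 2*R**2 (I(R) = -8 + 2*(R + R**2) = -8 + (2*R + 2*R**2) = -8 + 2*R + 2*R**2)
E = -672 (E = (-21*1)*(-8 + 2*4 + 2*4**2) = -21*(-8 + 8 + 2*16) = -21*(-8 + 8 + 32) = -21*32 = -672)
-46994 + (-15698 - E) = -46994 + (-15698 - 1*(-672)) = -46994 + (-15698 + 672) = -46994 - 15026 = -62020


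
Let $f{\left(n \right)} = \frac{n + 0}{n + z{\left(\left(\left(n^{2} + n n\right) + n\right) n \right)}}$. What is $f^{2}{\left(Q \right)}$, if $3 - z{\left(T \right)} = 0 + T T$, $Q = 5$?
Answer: $\frac{25}{5717930689} \approx 4.3722 \cdot 10^{-9}$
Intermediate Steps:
$z{\left(T \right)} = 3 - T^{2}$ ($z{\left(T \right)} = 3 - \left(0 + T T\right) = 3 - \left(0 + T^{2}\right) = 3 - T^{2}$)
$f{\left(n \right)} = \frac{n}{3 + n - n^{2} \left(n + 2 n^{2}\right)^{2}}$ ($f{\left(n \right)} = \frac{n + 0}{n - \left(-3 + \left(\left(\left(n^{2} + n n\right) + n\right) n\right)^{2}\right)} = \frac{n}{n - \left(-3 + \left(\left(\left(n^{2} + n^{2}\right) + n\right) n\right)^{2}\right)} = \frac{n}{n - \left(-3 + \left(\left(2 n^{2} + n\right) n\right)^{2}\right)} = \frac{n}{n - \left(-3 + \left(\left(n + 2 n^{2}\right) n\right)^{2}\right)} = \frac{n}{n - \left(-3 + \left(n \left(n + 2 n^{2}\right)\right)^{2}\right)} = \frac{n}{n - \left(-3 + n^{2} \left(n + 2 n^{2}\right)^{2}\right)} = \frac{n}{3 + n - n^{2} \left(n + 2 n^{2}\right)^{2}}$)
$f^{2}{\left(Q \right)} = \left(\frac{5}{3 + 5 - 5^{4} \left(1 + 2 \cdot 5\right)^{2}}\right)^{2} = \left(\frac{5}{3 + 5 - 625 \left(1 + 10\right)^{2}}\right)^{2} = \left(\frac{5}{3 + 5 - 625 \cdot 11^{2}}\right)^{2} = \left(\frac{5}{3 + 5 - 625 \cdot 121}\right)^{2} = \left(\frac{5}{3 + 5 - 75625}\right)^{2} = \left(\frac{5}{-75617}\right)^{2} = \left(5 \left(- \frac{1}{75617}\right)\right)^{2} = \left(- \frac{5}{75617}\right)^{2} = \frac{25}{5717930689}$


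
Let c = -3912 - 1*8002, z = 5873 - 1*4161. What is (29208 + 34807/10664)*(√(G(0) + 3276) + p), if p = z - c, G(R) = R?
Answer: 2122310265147/5332 + 934526757*√91/5332 ≈ 3.9970e+8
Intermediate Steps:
z = 1712 (z = 5873 - 4161 = 1712)
c = -11914 (c = -3912 - 8002 = -11914)
p = 13626 (p = 1712 - 1*(-11914) = 1712 + 11914 = 13626)
(29208 + 34807/10664)*(√(G(0) + 3276) + p) = (29208 + 34807/10664)*(√(0 + 3276) + 13626) = (29208 + 34807*(1/10664))*(√3276 + 13626) = (29208 + 34807/10664)*(6*√91 + 13626) = 311508919*(13626 + 6*√91)/10664 = 2122310265147/5332 + 934526757*√91/5332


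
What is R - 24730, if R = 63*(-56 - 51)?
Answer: -31471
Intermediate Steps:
R = -6741 (R = 63*(-107) = -6741)
R - 24730 = -6741 - 24730 = -31471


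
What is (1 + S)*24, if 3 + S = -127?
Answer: -3096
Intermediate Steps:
S = -130 (S = -3 - 127 = -130)
(1 + S)*24 = (1 - 130)*24 = -129*24 = -3096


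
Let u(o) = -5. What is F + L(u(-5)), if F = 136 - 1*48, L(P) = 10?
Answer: 98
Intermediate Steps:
F = 88 (F = 136 - 48 = 88)
F + L(u(-5)) = 88 + 10 = 98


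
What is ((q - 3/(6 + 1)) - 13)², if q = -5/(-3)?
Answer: 61009/441 ≈ 138.34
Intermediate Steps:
q = 5/3 (q = -5*(-⅓) = 5/3 ≈ 1.6667)
((q - 3/(6 + 1)) - 13)² = ((5/3 - 3/(6 + 1)) - 13)² = ((5/3 - 3/7) - 13)² = (26/21 - 13)² = (-247/21)² = 61009/441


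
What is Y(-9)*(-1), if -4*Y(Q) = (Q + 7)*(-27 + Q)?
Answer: 18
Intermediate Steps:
Y(Q) = -(-27 + Q)*(7 + Q)/4 (Y(Q) = -(Q + 7)*(-27 + Q)/4 = -(7 + Q)*(-27 + Q)/4 = -(-27 + Q)*(7 + Q)/4)
Y(-9)*(-1) = (189/4 + 5*(-9) - ¼*(-9)²)*(-1) = (189/4 - 45 - ¼*81)*(-1) = (189/4 - 45 - 81/4)*(-1) = -18*(-1) = 18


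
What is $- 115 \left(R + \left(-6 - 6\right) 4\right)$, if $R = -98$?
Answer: $16790$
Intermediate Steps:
$- 115 \left(R + \left(-6 - 6\right) 4\right) = - 115 \left(-98 + \left(-6 - 6\right) 4\right) = - 115 \left(-98 - 48\right) = \left(-115\right) \left(-146\right) = 16790$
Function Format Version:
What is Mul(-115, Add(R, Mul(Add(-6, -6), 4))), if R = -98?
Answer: 16790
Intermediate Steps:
Mul(-115, Add(R, Mul(Add(-6, -6), 4))) = Mul(-115, Add(-98, Mul(Add(-6, -6), 4))) = Mul(-115, Add(-98, Mul(-12, 4))) = Mul(-115, Add(-98, -48)) = Mul(-115, -146) = 16790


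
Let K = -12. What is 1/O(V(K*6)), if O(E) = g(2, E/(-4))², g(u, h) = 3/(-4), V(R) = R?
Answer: 16/9 ≈ 1.7778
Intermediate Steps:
g(u, h) = -¾ (g(u, h) = 3*(-¼) = -¾)
O(E) = 9/16 (O(E) = (-¾)² = 9/16)
1/O(V(K*6)) = 1/(9/16) = 16/9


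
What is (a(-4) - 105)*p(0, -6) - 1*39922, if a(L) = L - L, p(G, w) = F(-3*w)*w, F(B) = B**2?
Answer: 164198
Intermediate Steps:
p(G, w) = 9*w**3 (p(G, w) = (-3*w)**2*w = (9*w**2)*w = 9*w**3)
a(L) = 0
(a(-4) - 105)*p(0, -6) - 1*39922 = (0 - 105)*(9*(-6)**3) - 1*39922 = -945*(-216) - 39922 = -105*(-1944) - 39922 = 204120 - 39922 = 164198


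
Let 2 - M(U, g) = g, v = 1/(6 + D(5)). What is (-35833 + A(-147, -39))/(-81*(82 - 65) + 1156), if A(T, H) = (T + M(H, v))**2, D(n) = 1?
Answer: 723561/10829 ≈ 66.817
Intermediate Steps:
v = 1/7 (v = 1/(6 + 1) = 1/7 ≈ 0.14286)
M(U, g) = 2 - g
A(T, H) = (13/7 + T)**2 (A(T, H) = (T + (2 - 1*1/7))**2 = (T + (2 - 1/7))**2 = (T + 13/7)**2 = (13/7 + T)**2)
(-35833 + A(-147, -39))/(-81*(82 - 65) + 1156) = (-35833 + (13 + 7*(-147))**2/49)/(-81*(82 - 65) + 1156) = (-35833 + (13 - 1029)**2/49)/(-81*17 + 1156) = (-35833 + (1/49)*(-1016)**2)/(-1377 + 1156) = (-35833 + (1/49)*1032256)/(-221) = (-35833 + 1032256/49)*(-1/221) = -723561/49*(-1/221) = 723561/10829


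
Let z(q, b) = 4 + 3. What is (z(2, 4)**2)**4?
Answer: 5764801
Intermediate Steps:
z(q, b) = 7
(z(2, 4)**2)**4 = (7**2)**4 = 49**4 = 5764801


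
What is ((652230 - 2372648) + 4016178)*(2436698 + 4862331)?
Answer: 16756818817040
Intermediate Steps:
((652230 - 2372648) + 4016178)*(2436698 + 4862331) = (-1720418 + 4016178)*7299029 = 2295760*7299029 = 16756818817040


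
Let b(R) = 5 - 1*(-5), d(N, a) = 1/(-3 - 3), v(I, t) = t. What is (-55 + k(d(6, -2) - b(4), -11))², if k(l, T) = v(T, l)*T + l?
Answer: 19600/9 ≈ 2177.8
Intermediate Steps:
d(N, a) = -⅙ (d(N, a) = 1/(-6) = -⅙)
b(R) = 10 (b(R) = 5 + 5 = 10)
k(l, T) = l + T*l (k(l, T) = l*T + l = T*l + l = l + T*l)
(-55 + k(d(6, -2) - b(4), -11))² = (-55 + (-⅙ - 1*10)*(1 - 11))² = (-55 + (-⅙ - 10)*(-10))² = (-55 - 61/6*(-10))² = (-55 + 305/3)² = (140/3)² = 19600/9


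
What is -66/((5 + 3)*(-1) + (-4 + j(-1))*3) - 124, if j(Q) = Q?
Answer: -2786/23 ≈ -121.13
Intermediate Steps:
-66/((5 + 3)*(-1) + (-4 + j(-1))*3) - 124 = -66/((5 + 3)*(-1) + (-4 - 1)*3) - 124 = -66/(8*(-1) - 5*3) - 124 = -66/(-8 - 15) - 124 = -66/(-23) - 124 = -66*(-1/23) - 124 = 66/23 - 124 = -2786/23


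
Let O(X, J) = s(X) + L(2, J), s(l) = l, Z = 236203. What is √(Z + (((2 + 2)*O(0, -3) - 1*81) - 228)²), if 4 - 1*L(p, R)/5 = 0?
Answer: 2*√72161 ≈ 537.26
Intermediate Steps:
L(p, R) = 20 (L(p, R) = 20 - 5*0 = 20 + 0 = 20)
O(X, J) = 20 + X (O(X, J) = X + 20 = 20 + X)
√(Z + (((2 + 2)*O(0, -3) - 1*81) - 228)²) = √(236203 + (((2 + 2)*(20 + 0) - 1*81) - 228)²) = √(236203 + ((4*20 - 81) - 228)²) = √(236203 + ((80 - 81) - 228)²) = √(236203 + (-1 - 228)²) = √(236203 + (-229)²) = √(236203 + 52441) = √288644 = 2*√72161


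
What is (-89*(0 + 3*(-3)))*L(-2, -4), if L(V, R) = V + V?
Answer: -3204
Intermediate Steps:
L(V, R) = 2*V
(-89*(0 + 3*(-3)))*L(-2, -4) = (-89*(0 + 3*(-3)))*(2*(-2)) = -89*(0 - 9)*(-4) = -89*(-9)*(-4) = 801*(-4) = -3204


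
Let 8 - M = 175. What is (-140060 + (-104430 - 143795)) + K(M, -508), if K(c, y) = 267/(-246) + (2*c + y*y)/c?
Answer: -5338323513/13694 ≈ -3.8983e+5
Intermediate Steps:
M = -167 (M = 8 - 1*175 = 8 - 175 = -167)
K(c, y) = -89/82 + (y² + 2*c)/c (K(c, y) = 267*(-1/246) + (2*c + y²)/c = -89/82 + (y² + 2*c)/c)
(-140060 + (-104430 - 143795)) + K(M, -508) = (-140060 + (-104430 - 143795)) + (75/82 + (-508)²/(-167)) = (-140060 - 248225) + (75/82 - 1/167*258064) = -388285 + (75/82 - 258064/167) = -388285 - 21148723/13694 = -5338323513/13694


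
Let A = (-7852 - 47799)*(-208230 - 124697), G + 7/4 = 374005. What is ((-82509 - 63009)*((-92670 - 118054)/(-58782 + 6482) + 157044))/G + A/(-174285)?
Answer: -38047963034949672413/227271938739525 ≈ -1.6741e+5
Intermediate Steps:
G = 1496013/4 (G = -7/4 + 374005 = 1496013/4 ≈ 3.7400e+5)
A = 18527720477 (A = -55651*(-332927) = 18527720477)
((-82509 - 63009)*((-92670 - 118054)/(-58782 + 6482) + 157044))/G + A/(-174285) = ((-82509 - 63009)*((-92670 - 118054)/(-58782 + 6482) + 157044))/(1496013/4) + 18527720477/(-174285) = -145518*(-210724/(-52300) + 157044)*(4/1496013) + 18527720477*(-1/174285) = -145518*(-210724*(-1/52300) + 157044)*(4/1496013) - 18527720477/174285 = -145518*(52681/13075 + 157044)*(4/1496013) - 18527720477/174285 = -145518*2053402981/13075*(4/1496013) - 18527720477/174285 = -298807094989158/13075*4/1496013 - 18527720477/174285 = -398409459985544/6520123325 - 18527720477/174285 = -38047963034949672413/227271938739525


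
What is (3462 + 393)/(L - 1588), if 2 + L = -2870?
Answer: -771/892 ≈ -0.86435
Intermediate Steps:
L = -2872 (L = -2 - 2870 = -2872)
(3462 + 393)/(L - 1588) = (3462 + 393)/(-2872 - 1588) = 3855/(-4460) = 3855*(-1/4460) = -771/892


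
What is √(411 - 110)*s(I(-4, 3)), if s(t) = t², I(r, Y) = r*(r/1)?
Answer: 256*√301 ≈ 4441.4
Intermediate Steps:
I(r, Y) = r² (I(r, Y) = r*(r*1) = r*r = r²)
√(411 - 110)*s(I(-4, 3)) = √(411 - 110)*((-4)²)² = √301*16² = √301*256 = 256*√301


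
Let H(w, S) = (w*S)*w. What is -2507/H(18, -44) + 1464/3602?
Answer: 14950499/25675056 ≈ 0.58230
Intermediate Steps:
H(w, S) = S*w² (H(w, S) = (S*w)*w = S*w²)
-2507/H(18, -44) + 1464/3602 = -2507/((-44*18²)) + 1464/3602 = -2507/((-44*324)) + 1464*(1/3602) = -2507/(-14256) + 732/1801 = -2507*(-1/14256) + 732/1801 = 2507/14256 + 732/1801 = 14950499/25675056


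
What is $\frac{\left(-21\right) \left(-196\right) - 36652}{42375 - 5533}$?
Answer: $- \frac{16268}{18421} \approx -0.88312$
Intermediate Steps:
$\frac{\left(-21\right) \left(-196\right) - 36652}{42375 - 5533} = \frac{4116 - 36652}{36842} = \left(-32536\right) \frac{1}{36842} = - \frac{16268}{18421}$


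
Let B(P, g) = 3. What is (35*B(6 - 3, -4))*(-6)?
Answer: -630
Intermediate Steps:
(35*B(6 - 3, -4))*(-6) = (35*3)*(-6) = 105*(-6) = -630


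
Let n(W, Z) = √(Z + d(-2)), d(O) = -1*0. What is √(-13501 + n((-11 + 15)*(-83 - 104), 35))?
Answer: √(-13501 + √35) ≈ 116.17*I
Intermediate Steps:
d(O) = 0
n(W, Z) = √Z (n(W, Z) = √(Z + 0) = √Z)
√(-13501 + n((-11 + 15)*(-83 - 104), 35)) = √(-13501 + √35)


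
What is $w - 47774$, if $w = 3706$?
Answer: $-44068$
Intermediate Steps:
$w - 47774 = 3706 - 47774 = -44068$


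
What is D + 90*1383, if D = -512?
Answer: 123958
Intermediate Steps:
D + 90*1383 = -512 + 90*1383 = -512 + 124470 = 123958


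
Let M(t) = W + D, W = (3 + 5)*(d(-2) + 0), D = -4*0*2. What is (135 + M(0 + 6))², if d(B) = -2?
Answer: 14161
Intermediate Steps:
D = 0 (D = 0*2 = 0)
W = -16 (W = (3 + 5)*(-2 + 0) = 8*(-2) = -16)
M(t) = -16 (M(t) = -16 + 0 = -16)
(135 + M(0 + 6))² = (135 - 16)² = 119² = 14161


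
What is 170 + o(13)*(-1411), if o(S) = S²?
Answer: -238289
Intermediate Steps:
170 + o(13)*(-1411) = 170 + 13²*(-1411) = 170 + 169*(-1411) = 170 - 238459 = -238289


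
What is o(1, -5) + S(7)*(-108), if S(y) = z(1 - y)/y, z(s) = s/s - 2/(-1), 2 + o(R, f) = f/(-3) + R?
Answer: -958/21 ≈ -45.619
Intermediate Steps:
o(R, f) = -2 + R - f/3 (o(R, f) = -2 + (f/(-3) + R) = -2 + (-f/3 + R) = -2 + (R - f/3) = -2 + R - f/3)
z(s) = 3 (z(s) = 1 - 2*(-1) = 1 + 2 = 3)
S(y) = 3/y
o(1, -5) + S(7)*(-108) = (-2 + 1 - 1/3*(-5)) + (3/7)*(-108) = (-2 + 1 + 5/3) + (3*(1/7))*(-108) = 2/3 + (3/7)*(-108) = 2/3 - 324/7 = -958/21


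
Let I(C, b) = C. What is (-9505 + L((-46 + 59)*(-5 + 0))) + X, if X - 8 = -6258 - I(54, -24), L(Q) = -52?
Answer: -15861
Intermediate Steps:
X = -6304 (X = 8 + (-6258 - 1*54) = 8 + (-6258 - 54) = 8 - 6312 = -6304)
(-9505 + L((-46 + 59)*(-5 + 0))) + X = (-9505 - 52) - 6304 = -9557 - 6304 = -15861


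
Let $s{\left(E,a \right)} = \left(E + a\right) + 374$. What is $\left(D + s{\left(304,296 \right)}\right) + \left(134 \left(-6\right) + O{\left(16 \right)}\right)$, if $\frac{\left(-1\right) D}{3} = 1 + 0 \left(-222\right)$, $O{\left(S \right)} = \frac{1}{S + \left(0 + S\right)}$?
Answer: $\frac{5345}{32} \approx 167.03$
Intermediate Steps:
$O{\left(S \right)} = \frac{1}{2 S}$ ($O{\left(S \right)} = \frac{1}{S + S} = \frac{1}{2 S}$)
$D = -3$ ($D = - 3 \left(1 + 0 \left(-222\right)\right) = - 3 \left(1 + 0\right) = \left(-3\right) 1 = -3$)
$s{\left(E,a \right)} = 374 + E + a$
$\left(D + s{\left(304,296 \right)}\right) + \left(134 \left(-6\right) + O{\left(16 \right)}\right) = \left(-3 + \left(374 + 304 + 296\right)\right) + \left(134 \left(-6\right) + \frac{1}{2 \cdot 16}\right) = \left(-3 + 974\right) + \left(-804 + \frac{1}{2} \cdot \frac{1}{16}\right) = 971 + \left(-804 + \frac{1}{32}\right) = 971 - \frac{25727}{32} = \frac{5345}{32}$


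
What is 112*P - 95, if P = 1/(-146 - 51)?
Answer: -18827/197 ≈ -95.568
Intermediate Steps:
P = -1/197 (P = 1/(-197) = -1/197 ≈ -0.0050761)
112*P - 95 = 112*(-1/197) - 95 = -112/197 - 95 = -18827/197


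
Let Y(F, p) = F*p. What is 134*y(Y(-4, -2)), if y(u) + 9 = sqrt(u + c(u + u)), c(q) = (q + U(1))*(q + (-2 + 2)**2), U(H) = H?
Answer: -1206 + 268*sqrt(70) ≈ 1036.2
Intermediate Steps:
c(q) = q*(1 + q) (c(q) = (q + 1)*(q + (-2 + 2)**2) = (1 + q)*(q + 0**2) = (1 + q)*(q + 0) = (1 + q)*q = q*(1 + q))
y(u) = -9 + sqrt(u + 2*u*(1 + 2*u)) (y(u) = -9 + sqrt(u + (u + u)*(1 + (u + u))) = -9 + sqrt(u + (2*u)*(1 + 2*u)) = -9 + sqrt(u + 2*u*(1 + 2*u)))
134*y(Y(-4, -2)) = 134*(-9 + sqrt((-4*(-2))*(3 + 4*(-4*(-2))))) = 134*(-9 + sqrt(8*(3 + 4*8))) = 134*(-9 + sqrt(8*(3 + 32))) = 134*(-9 + sqrt(8*35)) = 134*(-9 + sqrt(280)) = 134*(-9 + 2*sqrt(70)) = -1206 + 268*sqrt(70)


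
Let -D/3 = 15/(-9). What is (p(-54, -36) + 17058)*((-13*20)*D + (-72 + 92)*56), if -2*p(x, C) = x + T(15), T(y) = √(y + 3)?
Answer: -3075300 + 270*√2 ≈ -3.0749e+6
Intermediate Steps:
D = 5 (D = -45/(-9) = -45*(-1)/9 = -3*(-5/3) = 5)
T(y) = √(3 + y)
p(x, C) = -3*√2/2 - x/2 (p(x, C) = -(x + √(3 + 15))/2 = -(x + √18)/2 = -(x + 3*√2)/2 = -3*√2/2 - x/2)
(p(-54, -36) + 17058)*((-13*20)*D + (-72 + 92)*56) = ((-3*√2/2 - ½*(-54)) + 17058)*(-13*20*5 + (-72 + 92)*56) = ((-3*√2/2 + 27) + 17058)*(-260*5 + 20*56) = ((27 - 3*√2/2) + 17058)*(-1300 + 1120) = (17085 - 3*√2/2)*(-180) = -3075300 + 270*√2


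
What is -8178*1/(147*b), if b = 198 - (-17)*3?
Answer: -2726/12201 ≈ -0.22342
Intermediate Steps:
b = 249 (b = 198 - 1*(-51) = 198 + 51 = 249)
-8178*1/(147*b) = -8178/(147*249) = -8178/36603 = -8178*1/36603 = -2726/12201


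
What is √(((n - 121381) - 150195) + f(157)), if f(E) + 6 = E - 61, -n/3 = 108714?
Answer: 2*I*√149407 ≈ 773.06*I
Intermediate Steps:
n = -326142 (n = -3*108714 = -326142)
f(E) = -67 + E (f(E) = -6 + (E - 61) = -6 + (-61 + E) = -67 + E)
√(((n - 121381) - 150195) + f(157)) = √(((-326142 - 121381) - 150195) + (-67 + 157)) = √((-447523 - 150195) + 90) = √(-597718 + 90) = √(-597628) = 2*I*√149407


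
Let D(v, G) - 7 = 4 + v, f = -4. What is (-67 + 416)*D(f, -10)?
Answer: 2443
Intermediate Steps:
D(v, G) = 11 + v (D(v, G) = 7 + (4 + v) = 11 + v)
(-67 + 416)*D(f, -10) = (-67 + 416)*(11 - 4) = 349*7 = 2443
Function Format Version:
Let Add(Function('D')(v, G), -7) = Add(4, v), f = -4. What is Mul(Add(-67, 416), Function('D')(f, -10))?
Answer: 2443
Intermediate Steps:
Function('D')(v, G) = Add(11, v) (Function('D')(v, G) = Add(7, Add(4, v)) = Add(11, v))
Mul(Add(-67, 416), Function('D')(f, -10)) = Mul(Add(-67, 416), Add(11, -4)) = Mul(349, 7) = 2443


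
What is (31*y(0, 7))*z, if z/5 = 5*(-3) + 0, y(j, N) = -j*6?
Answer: 0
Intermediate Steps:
y(j, N) = -6*j
z = -75 (z = 5*(5*(-3) + 0) = 5*(-15 + 0) = 5*(-15) = -75)
(31*y(0, 7))*z = (31*(-6*0))*(-75) = (31*0)*(-75) = 0*(-75) = 0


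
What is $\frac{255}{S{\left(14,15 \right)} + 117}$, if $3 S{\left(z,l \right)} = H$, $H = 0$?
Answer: $\frac{85}{39} \approx 2.1795$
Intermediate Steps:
$S{\left(z,l \right)} = 0$ ($S{\left(z,l \right)} = \frac{1}{3} \cdot 0 = 0$)
$\frac{255}{S{\left(14,15 \right)} + 117} = \frac{255}{0 + 117} = \frac{255}{117} = 255 \cdot \frac{1}{117} = \frac{85}{39}$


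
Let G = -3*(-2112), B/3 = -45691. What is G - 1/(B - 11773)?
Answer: 943088257/148846 ≈ 6336.0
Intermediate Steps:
B = -137073 (B = 3*(-45691) = -137073)
G = 6336
G - 1/(B - 11773) = 6336 - 1/(-137073 - 11773) = 6336 - 1/(-148846) = 6336 - 1*(-1/148846) = 6336 + 1/148846 = 943088257/148846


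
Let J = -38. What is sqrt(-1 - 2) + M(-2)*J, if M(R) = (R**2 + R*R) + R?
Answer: -228 + I*sqrt(3) ≈ -228.0 + 1.732*I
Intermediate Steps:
M(R) = R + 2*R**2 (M(R) = (R**2 + R**2) + R = 2*R**2 + R = R + 2*R**2)
sqrt(-1 - 2) + M(-2)*J = sqrt(-1 - 2) - 2*(1 + 2*(-2))*(-38) = sqrt(-3) - 2*(1 - 4)*(-38) = I*sqrt(3) - 2*(-3)*(-38) = I*sqrt(3) + 6*(-38) = I*sqrt(3) - 228 = -228 + I*sqrt(3)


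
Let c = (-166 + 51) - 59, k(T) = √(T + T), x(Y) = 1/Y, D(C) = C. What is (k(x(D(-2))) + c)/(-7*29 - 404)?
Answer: 174/607 - I/607 ≈ 0.28666 - 0.0016474*I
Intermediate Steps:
k(T) = √2*√T (k(T) = √(2*T) = √2*√T)
c = -174 (c = -115 - 59 = -174)
(k(x(D(-2))) + c)/(-7*29 - 404) = (√2*√(1/(-2)) - 174)/(-7*29 - 404) = (√2*√(-½) - 174)/(-203 - 404) = (√2*(I*√2/2) - 174)/(-607) = (I - 174)*(-1/607) = (-174 + I)*(-1/607) = 174/607 - I/607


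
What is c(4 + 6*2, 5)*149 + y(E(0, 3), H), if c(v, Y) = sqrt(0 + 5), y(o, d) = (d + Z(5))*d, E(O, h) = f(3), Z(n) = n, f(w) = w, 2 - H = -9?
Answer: 176 + 149*sqrt(5) ≈ 509.17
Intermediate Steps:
H = 11 (H = 2 - 1*(-9) = 2 + 9 = 11)
E(O, h) = 3
y(o, d) = d*(5 + d) (y(o, d) = (d + 5)*d = (5 + d)*d = d*(5 + d))
c(v, Y) = sqrt(5)
c(4 + 6*2, 5)*149 + y(E(0, 3), H) = sqrt(5)*149 + 11*(5 + 11) = 149*sqrt(5) + 11*16 = 149*sqrt(5) + 176 = 176 + 149*sqrt(5)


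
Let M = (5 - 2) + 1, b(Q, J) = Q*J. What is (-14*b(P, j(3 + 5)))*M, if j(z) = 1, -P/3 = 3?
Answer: 504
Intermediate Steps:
P = -9 (P = -3*3 = -9)
b(Q, J) = J*Q
M = 4 (M = 3 + 1 = 4)
(-14*b(P, j(3 + 5)))*M = -14*(-9)*4 = 126*4 = 504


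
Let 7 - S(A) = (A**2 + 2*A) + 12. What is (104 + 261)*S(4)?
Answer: -10585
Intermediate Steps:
S(A) = -5 - A**2 - 2*A (S(A) = 7 - ((A**2 + 2*A) + 12) = 7 - (12 + A**2 + 2*A) = 7 + (-12 - A**2 - 2*A) = -5 - A**2 - 2*A)
(104 + 261)*S(4) = (104 + 261)*(-5 - 1*4**2 - 2*4) = 365*(-5 - 1*16 - 8) = 365*(-5 - 16 - 8) = 365*(-29) = -10585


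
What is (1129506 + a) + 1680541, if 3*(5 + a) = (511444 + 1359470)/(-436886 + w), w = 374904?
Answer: 87085699803/30991 ≈ 2.8100e+6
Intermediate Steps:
a = -466774/30991 (a = -5 + ((511444 + 1359470)/(-436886 + 374904))/3 = -5 + (1870914/(-61982))/3 = -5 + (1870914*(-1/61982))/3 = -5 + (1/3)*(-935457/30991) = -5 - 311819/30991 = -466774/30991 ≈ -15.062)
(1129506 + a) + 1680541 = (1129506 - 466774/30991) + 1680541 = 35004053672/30991 + 1680541 = 87085699803/30991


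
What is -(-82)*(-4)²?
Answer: 1312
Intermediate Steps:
-(-82)*(-4)² = -41*(-2)*16 = 82*16 = 1312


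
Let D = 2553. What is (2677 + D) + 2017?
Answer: 7247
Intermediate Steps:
(2677 + D) + 2017 = (2677 + 2553) + 2017 = 5230 + 2017 = 7247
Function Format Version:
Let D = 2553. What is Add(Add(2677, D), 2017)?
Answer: 7247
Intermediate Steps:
Add(Add(2677, D), 2017) = Add(Add(2677, 2553), 2017) = Add(5230, 2017) = 7247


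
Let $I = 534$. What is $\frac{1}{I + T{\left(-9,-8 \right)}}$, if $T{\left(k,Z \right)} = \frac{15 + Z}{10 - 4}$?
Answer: $\frac{6}{3211} \approx 0.0018686$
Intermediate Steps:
$T{\left(k,Z \right)} = \frac{5}{2} + \frac{Z}{6}$ ($T{\left(k,Z \right)} = \frac{15 + Z}{6} = \left(15 + Z\right) \frac{1}{6} = \frac{5}{2} + \frac{Z}{6}$)
$\frac{1}{I + T{\left(-9,-8 \right)}} = \frac{1}{534 + \left(\frac{5}{2} + \frac{1}{6} \left(-8\right)\right)} = \frac{1}{534 + \left(\frac{5}{2} - \frac{4}{3}\right)} = \frac{1}{534 + \frac{7}{6}} = \frac{1}{\frac{3211}{6}} = \frac{6}{3211}$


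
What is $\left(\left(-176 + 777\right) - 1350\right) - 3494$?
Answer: $-4243$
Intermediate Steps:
$\left(\left(-176 + 777\right) - 1350\right) - 3494 = \left(601 - 1350\right) - 3494 = -749 - 3494 = -4243$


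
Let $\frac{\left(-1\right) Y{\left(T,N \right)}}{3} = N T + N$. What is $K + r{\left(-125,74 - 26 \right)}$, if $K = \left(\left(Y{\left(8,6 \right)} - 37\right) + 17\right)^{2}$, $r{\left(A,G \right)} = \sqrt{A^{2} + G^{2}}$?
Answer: $33124 + \sqrt{17929} \approx 33258.0$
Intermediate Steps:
$Y{\left(T,N \right)} = - 3 N - 3 N T$ ($Y{\left(T,N \right)} = - 3 \left(N T + N\right) = - 3 \left(N + N T\right) = - 3 N - 3 N T$)
$K = 33124$ ($K = \left(\left(\left(-3\right) 6 \left(1 + 8\right) - 37\right) + 17\right)^{2} = \left(\left(\left(-3\right) 6 \cdot 9 - 37\right) + 17\right)^{2} = \left(\left(-162 - 37\right) + 17\right)^{2} = \left(-199 + 17\right)^{2} = \left(-182\right)^{2} = 33124$)
$K + r{\left(-125,74 - 26 \right)} = 33124 + \sqrt{\left(-125\right)^{2} + \left(74 - 26\right)^{2}} = 33124 + \sqrt{15625 + 48^{2}} = 33124 + \sqrt{15625 + 2304} = 33124 + \sqrt{17929}$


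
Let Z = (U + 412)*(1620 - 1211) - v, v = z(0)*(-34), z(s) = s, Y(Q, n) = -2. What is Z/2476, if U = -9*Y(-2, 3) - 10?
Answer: 42945/619 ≈ 69.378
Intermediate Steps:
U = 8 (U = -9*(-2) - 10 = 18 - 10 = 8)
v = 0 (v = 0*(-34) = 0)
Z = 171780 (Z = (8 + 412)*(1620 - 1211) - 1*0 = 420*409 + 0 = 171780 + 0 = 171780)
Z/2476 = 171780/2476 = 171780*(1/2476) = 42945/619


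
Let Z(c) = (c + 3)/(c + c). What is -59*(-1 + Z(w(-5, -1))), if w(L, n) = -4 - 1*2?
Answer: 177/4 ≈ 44.250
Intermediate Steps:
w(L, n) = -6 (w(L, n) = -4 - 2 = -6)
Z(c) = (3 + c)/(2*c) (Z(c) = (3 + c)/((2*c)) = (3 + c)*(1/(2*c)) = (3 + c)/(2*c))
-59*(-1 + Z(w(-5, -1))) = -59*(-1 + (½)*(3 - 6)/(-6)) = -59*(-1 + (½)*(-⅙)*(-3)) = -59*(-1 + ¼) = -59*(-¾) = 177/4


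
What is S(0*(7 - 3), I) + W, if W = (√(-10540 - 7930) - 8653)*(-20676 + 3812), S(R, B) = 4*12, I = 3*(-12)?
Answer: 145924240 - 16864*I*√18470 ≈ 1.4592e+8 - 2.2919e+6*I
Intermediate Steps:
I = -36
S(R, B) = 48
W = 145924192 - 16864*I*√18470 (W = (√(-18470) - 8653)*(-16864) = (I*√18470 - 8653)*(-16864) = (-8653 + I*√18470)*(-16864) = 145924192 - 16864*I*√18470 ≈ 1.4592e+8 - 2.2919e+6*I)
S(0*(7 - 3), I) + W = 48 + (145924192 - 16864*I*√18470) = 145924240 - 16864*I*√18470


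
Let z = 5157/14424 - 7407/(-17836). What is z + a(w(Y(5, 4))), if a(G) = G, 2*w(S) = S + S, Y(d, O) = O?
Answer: 102323723/21438872 ≈ 4.7728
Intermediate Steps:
z = 16568235/21438872 (z = 5157*(1/14424) - 7407*(-1/17836) = 1719/4808 + 7407/17836 = 16568235/21438872 ≈ 0.77281)
w(S) = S (w(S) = (S + S)/2 = (2*S)/2 = S)
z + a(w(Y(5, 4))) = 16568235/21438872 + 4 = 102323723/21438872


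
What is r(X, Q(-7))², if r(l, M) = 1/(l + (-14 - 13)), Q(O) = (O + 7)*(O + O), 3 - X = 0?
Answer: 1/576 ≈ 0.0017361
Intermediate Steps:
X = 3 (X = 3 - 1*0 = 3 + 0 = 3)
Q(O) = 2*O*(7 + O) (Q(O) = (7 + O)*(2*O) = 2*O*(7 + O))
r(l, M) = 1/(-27 + l) (r(l, M) = 1/(l - 27) = 1/(-27 + l))
r(X, Q(-7))² = (1/(-27 + 3))² = (1/(-24))² = (-1/24)² = 1/576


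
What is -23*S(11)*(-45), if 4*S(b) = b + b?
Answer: 11385/2 ≈ 5692.5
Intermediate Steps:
S(b) = b/2 (S(b) = (b + b)/4 = (2*b)/4 = b/2)
-23*S(11)*(-45) = -23*11/2*(-45) = -253/2*(-45) = 11385/2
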